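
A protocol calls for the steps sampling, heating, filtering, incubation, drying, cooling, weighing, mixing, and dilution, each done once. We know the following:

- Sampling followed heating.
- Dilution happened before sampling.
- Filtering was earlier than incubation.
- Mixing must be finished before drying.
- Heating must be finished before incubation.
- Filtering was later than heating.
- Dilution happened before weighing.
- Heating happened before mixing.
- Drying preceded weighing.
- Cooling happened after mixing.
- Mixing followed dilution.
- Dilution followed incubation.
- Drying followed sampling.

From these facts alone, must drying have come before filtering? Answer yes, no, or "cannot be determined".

Tracing the constraints gives filtering → incubation → dilution → sampling → drying, so filtering must come before drying.
That means drying cannot be before filtering.

no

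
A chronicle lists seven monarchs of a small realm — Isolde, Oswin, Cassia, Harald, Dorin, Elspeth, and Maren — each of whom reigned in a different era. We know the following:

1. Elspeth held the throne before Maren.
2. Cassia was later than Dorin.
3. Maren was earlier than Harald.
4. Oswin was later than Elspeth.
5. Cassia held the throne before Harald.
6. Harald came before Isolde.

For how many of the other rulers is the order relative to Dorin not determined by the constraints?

3

Forced after Dorin: Cassia, Harald, and Isolde.
That leaves Elspeth, Maren, and Oswin with no forced order relative to Dorin — 3.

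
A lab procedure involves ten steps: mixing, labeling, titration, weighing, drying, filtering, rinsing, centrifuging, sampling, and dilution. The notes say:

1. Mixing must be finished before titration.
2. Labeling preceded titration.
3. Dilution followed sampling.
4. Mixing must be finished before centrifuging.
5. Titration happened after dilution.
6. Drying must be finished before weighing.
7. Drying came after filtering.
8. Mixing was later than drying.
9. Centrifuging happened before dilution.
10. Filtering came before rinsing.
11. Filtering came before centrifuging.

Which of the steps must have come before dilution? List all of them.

centrifuging, drying, filtering, mixing, sampling

Directly stated before dilution: centrifuging and sampling.
Drying reaches dilution via drying → mixing → centrifuging → dilution.
Filtering reaches dilution via filtering → centrifuging → dilution.
Mixing reaches dilution via mixing → centrifuging → dilution.
No chain forces titration (or any of the others) ahead of dilution.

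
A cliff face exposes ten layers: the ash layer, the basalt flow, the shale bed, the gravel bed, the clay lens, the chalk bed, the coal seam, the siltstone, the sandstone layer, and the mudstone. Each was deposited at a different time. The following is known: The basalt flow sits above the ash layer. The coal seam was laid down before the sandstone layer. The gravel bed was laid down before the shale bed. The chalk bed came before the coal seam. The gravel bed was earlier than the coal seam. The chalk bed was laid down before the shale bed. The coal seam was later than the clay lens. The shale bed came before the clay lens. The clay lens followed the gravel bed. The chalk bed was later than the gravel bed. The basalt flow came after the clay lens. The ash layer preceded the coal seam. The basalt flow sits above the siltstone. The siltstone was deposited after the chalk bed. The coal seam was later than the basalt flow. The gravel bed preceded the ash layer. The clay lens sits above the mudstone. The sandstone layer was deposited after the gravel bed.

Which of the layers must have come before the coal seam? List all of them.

Directly stated before the coal seam: the ash layer, the basalt flow, the chalk bed, the clay lens, and the gravel bed.
The mudstone reaches the coal seam via the mudstone → the clay lens → the coal seam.
The shale bed reaches the coal seam via the shale bed → the clay lens → the coal seam.
The siltstone reaches the coal seam via the siltstone → the basalt flow → the coal seam.

the ash layer, the basalt flow, the chalk bed, the clay lens, the gravel bed, the mudstone, the shale bed, the siltstone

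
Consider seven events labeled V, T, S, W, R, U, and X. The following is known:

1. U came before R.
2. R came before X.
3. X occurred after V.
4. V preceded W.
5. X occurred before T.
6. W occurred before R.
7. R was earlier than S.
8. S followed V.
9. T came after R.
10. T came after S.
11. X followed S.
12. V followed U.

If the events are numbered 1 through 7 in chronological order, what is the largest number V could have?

V must come before R, S, T, W, and X — 5 events forced after it.
Everything else can be placed before V in some valid order, so V can sit as late as position 7 − 5 = 2.

2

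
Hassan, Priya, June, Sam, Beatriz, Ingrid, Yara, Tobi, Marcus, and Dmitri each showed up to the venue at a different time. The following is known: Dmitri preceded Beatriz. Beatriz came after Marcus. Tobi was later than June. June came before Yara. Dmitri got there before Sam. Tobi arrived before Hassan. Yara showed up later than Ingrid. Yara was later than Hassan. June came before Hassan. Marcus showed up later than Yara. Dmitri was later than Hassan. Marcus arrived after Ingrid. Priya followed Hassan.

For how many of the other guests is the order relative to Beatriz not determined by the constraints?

Forced before Beatriz: Dmitri, Hassan, Ingrid, June, Marcus, Tobi, and Yara.
That leaves Priya and Sam with no forced order relative to Beatriz — 2.

2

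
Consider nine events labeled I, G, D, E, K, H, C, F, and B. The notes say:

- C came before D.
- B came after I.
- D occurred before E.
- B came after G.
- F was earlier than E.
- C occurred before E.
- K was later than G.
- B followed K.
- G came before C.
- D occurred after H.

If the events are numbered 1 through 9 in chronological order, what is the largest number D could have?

D must come before E — 1 event forced after it.
Everything else can be placed before D in some valid order, so D can sit as late as position 9 − 1 = 8.

8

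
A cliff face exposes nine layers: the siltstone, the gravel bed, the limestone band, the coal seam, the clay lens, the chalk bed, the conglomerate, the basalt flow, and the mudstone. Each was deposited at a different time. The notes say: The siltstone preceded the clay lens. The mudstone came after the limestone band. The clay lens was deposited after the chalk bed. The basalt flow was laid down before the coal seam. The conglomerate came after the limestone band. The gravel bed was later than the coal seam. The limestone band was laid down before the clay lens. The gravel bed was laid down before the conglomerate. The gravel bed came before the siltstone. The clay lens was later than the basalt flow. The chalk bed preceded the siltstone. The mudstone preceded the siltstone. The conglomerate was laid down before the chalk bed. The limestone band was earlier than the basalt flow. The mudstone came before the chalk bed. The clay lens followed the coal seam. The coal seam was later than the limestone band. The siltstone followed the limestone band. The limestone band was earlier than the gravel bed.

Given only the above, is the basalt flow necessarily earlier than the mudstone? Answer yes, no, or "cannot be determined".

cannot be determined

No chain of stated constraints runs from the basalt flow to the mudstone, and none runs from the mudstone to the basalt flow either.
So the relative order of the basalt flow and the mudstone is not fixed by the given facts.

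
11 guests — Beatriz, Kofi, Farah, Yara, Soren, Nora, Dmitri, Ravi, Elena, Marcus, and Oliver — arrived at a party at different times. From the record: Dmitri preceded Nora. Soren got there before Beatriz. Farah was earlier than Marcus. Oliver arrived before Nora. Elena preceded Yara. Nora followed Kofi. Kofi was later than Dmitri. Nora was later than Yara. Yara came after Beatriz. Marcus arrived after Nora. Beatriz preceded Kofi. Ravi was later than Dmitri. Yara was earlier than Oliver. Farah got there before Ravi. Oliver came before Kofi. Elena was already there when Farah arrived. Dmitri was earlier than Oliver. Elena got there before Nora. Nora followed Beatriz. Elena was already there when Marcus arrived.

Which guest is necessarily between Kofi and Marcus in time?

Tracing the constraints gives Kofi → Nora → Marcus, so Nora sits after Kofi and before Marcus.
No other guest is forced both after Kofi and before Marcus.

Nora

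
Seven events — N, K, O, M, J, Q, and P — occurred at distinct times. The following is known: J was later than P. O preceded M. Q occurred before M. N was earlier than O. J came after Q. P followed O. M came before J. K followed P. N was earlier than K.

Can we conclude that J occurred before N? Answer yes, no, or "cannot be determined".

Tracing the constraints gives N → O → P → J, so N must come before J.
That means J cannot be before N.

no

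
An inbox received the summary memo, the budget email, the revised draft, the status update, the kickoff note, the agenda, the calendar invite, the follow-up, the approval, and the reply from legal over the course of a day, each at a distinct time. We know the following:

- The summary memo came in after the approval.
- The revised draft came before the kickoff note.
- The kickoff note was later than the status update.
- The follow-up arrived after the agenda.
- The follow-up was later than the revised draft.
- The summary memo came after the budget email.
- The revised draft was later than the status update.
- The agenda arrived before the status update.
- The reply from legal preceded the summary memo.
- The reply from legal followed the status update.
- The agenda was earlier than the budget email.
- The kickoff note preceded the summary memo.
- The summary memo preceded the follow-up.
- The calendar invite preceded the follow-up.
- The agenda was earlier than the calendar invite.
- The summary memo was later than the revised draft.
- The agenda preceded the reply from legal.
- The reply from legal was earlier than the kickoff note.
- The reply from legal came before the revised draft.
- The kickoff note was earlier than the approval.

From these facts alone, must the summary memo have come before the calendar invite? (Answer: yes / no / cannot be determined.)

No chain of stated constraints runs from the summary memo to the calendar invite, and none runs from the calendar invite to the summary memo either.
So the relative order of the summary memo and the calendar invite is not fixed by the given facts.

cannot be determined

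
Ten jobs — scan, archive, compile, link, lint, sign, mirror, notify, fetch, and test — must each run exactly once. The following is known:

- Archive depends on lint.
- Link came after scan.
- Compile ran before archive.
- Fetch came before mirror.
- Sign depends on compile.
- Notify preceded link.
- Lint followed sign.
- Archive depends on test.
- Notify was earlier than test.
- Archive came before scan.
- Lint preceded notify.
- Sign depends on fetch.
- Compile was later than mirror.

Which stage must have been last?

Every other stage has a chain of constraints placing it before link, so link is last.

link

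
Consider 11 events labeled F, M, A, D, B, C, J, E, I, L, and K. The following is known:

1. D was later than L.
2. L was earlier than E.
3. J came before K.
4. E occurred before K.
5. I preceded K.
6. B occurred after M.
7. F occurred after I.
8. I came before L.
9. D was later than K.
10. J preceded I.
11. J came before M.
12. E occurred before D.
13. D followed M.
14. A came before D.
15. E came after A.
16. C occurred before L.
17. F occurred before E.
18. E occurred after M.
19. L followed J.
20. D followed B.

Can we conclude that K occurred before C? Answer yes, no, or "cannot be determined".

no

Tracing the constraints gives C → L → E → K, so C must come before K.
That means K cannot be before C.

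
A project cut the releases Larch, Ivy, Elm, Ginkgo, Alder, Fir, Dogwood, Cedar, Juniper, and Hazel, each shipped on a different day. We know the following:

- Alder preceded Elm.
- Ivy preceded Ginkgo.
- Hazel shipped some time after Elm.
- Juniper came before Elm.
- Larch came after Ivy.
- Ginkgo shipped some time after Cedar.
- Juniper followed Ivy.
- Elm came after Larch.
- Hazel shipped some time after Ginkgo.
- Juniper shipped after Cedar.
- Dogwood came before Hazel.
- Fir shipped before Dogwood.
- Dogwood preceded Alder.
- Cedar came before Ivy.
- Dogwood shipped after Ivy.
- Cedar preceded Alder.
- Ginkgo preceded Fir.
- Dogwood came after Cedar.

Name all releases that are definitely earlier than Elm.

Alder, Cedar, Dogwood, Fir, Ginkgo, Ivy, Juniper, Larch

Directly stated before Elm: Alder, Juniper, and Larch.
Cedar reaches Elm via Cedar → Juniper → Elm.
Dogwood reaches Elm via Dogwood → Alder → Elm.
Fir reaches Elm via Fir → Dogwood → Alder → Elm.
Likewise Ginkgo and Ivy each reach Elm by chaining the stated constraints.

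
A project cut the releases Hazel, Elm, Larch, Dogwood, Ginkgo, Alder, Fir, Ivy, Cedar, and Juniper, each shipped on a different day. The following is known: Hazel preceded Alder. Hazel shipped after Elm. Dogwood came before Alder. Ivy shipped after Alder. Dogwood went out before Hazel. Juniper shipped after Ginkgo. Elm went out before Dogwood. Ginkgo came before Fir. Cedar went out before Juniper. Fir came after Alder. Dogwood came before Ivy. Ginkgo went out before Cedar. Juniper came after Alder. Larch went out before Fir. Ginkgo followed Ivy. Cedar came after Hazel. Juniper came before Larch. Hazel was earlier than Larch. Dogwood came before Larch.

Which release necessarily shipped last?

Fir

Every other release has a chain of constraints placing it before Fir, so Fir is last.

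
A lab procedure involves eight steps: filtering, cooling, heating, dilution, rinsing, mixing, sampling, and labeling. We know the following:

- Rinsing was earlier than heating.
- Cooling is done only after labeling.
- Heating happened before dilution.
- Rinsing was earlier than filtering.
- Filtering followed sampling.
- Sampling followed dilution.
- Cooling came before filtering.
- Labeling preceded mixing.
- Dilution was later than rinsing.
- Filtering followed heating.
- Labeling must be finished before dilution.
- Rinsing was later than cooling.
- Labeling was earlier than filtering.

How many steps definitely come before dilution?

4

Directly stated before dilution: heating, labeling, and rinsing.
Cooling reaches dilution via cooling → rinsing → dilution.
That's cooling, heating, labeling, and rinsing — 4 in all.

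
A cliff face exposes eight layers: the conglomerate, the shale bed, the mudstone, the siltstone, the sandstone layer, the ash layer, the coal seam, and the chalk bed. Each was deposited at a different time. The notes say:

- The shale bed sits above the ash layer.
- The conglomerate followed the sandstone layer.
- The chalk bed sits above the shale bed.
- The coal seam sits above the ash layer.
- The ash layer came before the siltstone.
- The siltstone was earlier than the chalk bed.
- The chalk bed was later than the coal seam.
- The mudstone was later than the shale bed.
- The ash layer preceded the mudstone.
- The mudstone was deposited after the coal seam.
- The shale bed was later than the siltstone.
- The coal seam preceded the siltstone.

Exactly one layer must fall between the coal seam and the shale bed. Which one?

the siltstone

Tracing the constraints gives the coal seam → the siltstone → the shale bed, so the siltstone sits after the coal seam and before the shale bed.
No other layer is forced both after the coal seam and before the shale bed.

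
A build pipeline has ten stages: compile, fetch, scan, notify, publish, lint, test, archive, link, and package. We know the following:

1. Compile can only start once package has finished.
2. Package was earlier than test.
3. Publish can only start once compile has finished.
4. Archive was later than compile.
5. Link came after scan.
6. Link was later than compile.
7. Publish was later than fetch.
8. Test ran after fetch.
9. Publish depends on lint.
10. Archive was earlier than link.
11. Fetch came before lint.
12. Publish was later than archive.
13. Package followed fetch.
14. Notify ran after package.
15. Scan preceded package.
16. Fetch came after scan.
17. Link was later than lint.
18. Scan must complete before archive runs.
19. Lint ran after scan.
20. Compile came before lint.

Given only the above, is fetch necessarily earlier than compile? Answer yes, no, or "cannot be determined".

Chain the constraints: fetch → package → compile. Each link is directly stated, so fetch comes before compile.

yes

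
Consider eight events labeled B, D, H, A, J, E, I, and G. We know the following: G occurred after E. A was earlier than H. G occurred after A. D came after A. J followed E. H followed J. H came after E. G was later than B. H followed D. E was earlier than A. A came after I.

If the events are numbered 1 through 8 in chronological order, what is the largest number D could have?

7

D must come before H — 1 event forced after it.
Everything else can be placed before D in some valid order, so D can sit as late as position 8 − 1 = 7.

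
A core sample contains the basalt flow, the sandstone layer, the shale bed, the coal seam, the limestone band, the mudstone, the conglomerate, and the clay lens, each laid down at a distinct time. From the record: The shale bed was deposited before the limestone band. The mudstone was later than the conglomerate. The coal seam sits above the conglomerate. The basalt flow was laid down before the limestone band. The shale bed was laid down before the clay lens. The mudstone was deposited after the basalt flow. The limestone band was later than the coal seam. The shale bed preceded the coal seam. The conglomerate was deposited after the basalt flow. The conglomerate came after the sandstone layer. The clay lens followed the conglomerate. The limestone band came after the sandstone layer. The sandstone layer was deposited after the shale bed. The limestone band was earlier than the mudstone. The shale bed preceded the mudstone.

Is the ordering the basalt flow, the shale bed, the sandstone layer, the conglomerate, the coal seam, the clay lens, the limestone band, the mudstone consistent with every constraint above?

Check each stated constraint against the proposed order — e.g. the basalt flow is ahead of the limestone band; the basalt flow is ahead of the mudstone. Every pair is in the required order; nothing is violated.

yes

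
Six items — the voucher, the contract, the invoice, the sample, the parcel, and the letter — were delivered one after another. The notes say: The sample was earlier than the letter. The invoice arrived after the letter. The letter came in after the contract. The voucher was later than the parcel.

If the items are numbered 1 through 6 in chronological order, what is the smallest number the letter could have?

The contract and the sample must both come before the letter — 2 forced predecessors.
Nothing else is forced ahead of the letter, so its earliest slot is position 2 + 1 = 3.

3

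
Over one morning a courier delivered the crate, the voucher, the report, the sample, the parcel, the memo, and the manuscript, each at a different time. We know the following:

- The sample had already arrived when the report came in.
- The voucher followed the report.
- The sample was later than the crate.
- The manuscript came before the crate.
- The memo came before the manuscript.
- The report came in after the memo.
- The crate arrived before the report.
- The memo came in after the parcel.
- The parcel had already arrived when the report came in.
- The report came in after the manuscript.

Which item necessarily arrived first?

the parcel

The parcel has a chain of constraints placing it before every other item, so the parcel must be first.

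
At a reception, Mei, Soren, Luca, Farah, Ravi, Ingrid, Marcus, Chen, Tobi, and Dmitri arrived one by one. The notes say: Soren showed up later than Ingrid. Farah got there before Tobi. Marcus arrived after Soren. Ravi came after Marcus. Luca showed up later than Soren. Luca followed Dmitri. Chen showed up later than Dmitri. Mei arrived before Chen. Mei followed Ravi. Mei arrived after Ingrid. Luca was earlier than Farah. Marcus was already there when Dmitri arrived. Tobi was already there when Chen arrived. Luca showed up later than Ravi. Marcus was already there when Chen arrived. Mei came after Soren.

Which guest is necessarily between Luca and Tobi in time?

Farah

Tracing the constraints gives Luca → Farah → Tobi, so Farah sits after Luca and before Tobi.
No other guest is forced both after Luca and before Tobi.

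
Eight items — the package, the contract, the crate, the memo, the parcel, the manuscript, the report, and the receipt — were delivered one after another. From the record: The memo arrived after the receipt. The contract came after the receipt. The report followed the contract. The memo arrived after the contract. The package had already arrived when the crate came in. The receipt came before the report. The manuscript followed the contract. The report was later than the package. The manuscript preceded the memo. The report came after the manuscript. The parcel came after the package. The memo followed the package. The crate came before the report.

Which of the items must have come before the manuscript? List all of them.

Directly stated before the manuscript: the contract.
The receipt reaches the manuscript via the receipt → the contract → the manuscript.

the contract, the receipt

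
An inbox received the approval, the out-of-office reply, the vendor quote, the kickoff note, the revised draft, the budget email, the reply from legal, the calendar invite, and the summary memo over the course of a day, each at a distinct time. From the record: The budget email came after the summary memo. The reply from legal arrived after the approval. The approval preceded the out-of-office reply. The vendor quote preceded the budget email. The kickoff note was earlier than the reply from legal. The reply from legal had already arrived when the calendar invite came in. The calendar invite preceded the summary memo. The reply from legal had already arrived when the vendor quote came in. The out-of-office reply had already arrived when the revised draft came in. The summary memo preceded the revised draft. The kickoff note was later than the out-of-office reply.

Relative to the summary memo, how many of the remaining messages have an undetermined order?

Forced before the summary memo: the approval, the calendar invite, the kickoff note, the out-of-office reply, and the reply from legal; forced after the summary memo: the budget email and the revised draft.
That leaves the vendor quote with no forced order relative to the summary memo — 1.

1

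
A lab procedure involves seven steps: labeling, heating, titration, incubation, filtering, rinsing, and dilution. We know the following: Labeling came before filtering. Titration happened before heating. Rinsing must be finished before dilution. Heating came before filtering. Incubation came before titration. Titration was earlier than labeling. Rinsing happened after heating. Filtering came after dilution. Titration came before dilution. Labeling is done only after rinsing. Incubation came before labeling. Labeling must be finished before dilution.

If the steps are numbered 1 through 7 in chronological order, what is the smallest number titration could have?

2

Incubation must come before titration — 1 forced predecessor.
Nothing else is forced ahead of titration, so its earliest slot is position 1 + 1 = 2.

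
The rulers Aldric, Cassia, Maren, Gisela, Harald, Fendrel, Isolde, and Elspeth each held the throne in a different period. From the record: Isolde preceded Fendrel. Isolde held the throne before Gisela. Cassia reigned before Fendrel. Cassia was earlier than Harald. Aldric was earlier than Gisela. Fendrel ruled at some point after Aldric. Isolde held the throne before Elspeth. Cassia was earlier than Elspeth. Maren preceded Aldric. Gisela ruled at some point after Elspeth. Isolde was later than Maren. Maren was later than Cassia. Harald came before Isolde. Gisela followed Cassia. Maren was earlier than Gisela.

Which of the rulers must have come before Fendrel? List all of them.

Directly stated before Fendrel: Aldric, Cassia, and Isolde.
Harald reaches Fendrel via Harald → Isolde → Fendrel.
Maren reaches Fendrel via Maren → Isolde → Fendrel.
No chain forces Gisela (or any of the others) ahead of Fendrel.

Aldric, Cassia, Harald, Isolde, Maren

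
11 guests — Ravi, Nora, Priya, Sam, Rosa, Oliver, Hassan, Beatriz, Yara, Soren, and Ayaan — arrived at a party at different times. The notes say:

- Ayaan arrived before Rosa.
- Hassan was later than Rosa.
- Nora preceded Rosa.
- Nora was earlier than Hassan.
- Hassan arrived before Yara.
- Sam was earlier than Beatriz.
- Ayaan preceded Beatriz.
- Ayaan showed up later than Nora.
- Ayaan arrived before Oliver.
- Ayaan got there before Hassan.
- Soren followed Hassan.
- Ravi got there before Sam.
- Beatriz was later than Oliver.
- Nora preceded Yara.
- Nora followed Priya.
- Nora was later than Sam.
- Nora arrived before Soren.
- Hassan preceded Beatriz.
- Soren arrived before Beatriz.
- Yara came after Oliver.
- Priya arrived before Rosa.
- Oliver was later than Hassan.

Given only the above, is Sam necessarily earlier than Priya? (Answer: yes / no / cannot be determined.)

No chain of stated constraints runs from Sam to Priya, and none runs from Priya to Sam either.
So the relative order of Sam and Priya is not fixed by the given facts.

cannot be determined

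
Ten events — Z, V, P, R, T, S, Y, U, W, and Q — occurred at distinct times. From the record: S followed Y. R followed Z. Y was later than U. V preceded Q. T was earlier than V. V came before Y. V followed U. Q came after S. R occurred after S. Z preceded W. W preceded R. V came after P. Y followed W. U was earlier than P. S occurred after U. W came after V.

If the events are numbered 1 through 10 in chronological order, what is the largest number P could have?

4

P must come before Q, R, S, V, W, and Y — 6 events forced after it.
Everything else can be placed before P in some valid order, so P can sit as late as position 10 − 6 = 4.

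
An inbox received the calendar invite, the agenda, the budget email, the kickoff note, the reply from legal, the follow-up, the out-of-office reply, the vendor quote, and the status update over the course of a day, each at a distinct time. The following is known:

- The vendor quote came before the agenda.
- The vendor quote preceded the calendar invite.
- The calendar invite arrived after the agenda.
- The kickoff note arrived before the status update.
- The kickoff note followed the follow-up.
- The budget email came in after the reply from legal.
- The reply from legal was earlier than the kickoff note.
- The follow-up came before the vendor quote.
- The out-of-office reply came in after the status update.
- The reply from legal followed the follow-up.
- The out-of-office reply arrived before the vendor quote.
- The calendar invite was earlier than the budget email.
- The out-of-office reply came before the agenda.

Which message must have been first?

the follow-up

The follow-up has a chain of constraints placing it before every other message, so the follow-up must be first.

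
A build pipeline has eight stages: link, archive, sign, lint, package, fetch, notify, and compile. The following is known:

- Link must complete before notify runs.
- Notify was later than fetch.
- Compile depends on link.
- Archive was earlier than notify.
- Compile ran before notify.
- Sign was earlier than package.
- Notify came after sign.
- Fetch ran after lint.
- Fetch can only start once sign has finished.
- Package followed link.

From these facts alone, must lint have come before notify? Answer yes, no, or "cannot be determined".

yes

Chain the constraints: lint → fetch → notify. Each link is directly stated, so lint comes before notify.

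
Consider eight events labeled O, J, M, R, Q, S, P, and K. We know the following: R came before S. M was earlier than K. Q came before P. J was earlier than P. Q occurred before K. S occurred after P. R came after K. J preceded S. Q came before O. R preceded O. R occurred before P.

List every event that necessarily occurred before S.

J, K, M, P, Q, R

Directly stated before S: J, P, and R.
K reaches S via K → R → S.
M reaches S via M → K → R → S.
Q reaches S via Q → P → S.
No chain forces O ahead of S.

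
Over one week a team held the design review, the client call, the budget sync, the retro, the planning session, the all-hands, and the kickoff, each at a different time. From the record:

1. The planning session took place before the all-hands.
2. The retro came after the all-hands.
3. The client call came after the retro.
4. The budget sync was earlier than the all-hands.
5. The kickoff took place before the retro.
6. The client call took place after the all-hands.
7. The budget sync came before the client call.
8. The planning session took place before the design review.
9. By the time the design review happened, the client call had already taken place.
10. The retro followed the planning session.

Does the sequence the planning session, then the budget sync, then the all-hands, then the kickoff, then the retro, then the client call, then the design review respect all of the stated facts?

yes

Check each stated constraint against the proposed order — e.g. the budget sync is ahead of the client call; the planning session is ahead of the design review. Every pair is in the required order; nothing is violated.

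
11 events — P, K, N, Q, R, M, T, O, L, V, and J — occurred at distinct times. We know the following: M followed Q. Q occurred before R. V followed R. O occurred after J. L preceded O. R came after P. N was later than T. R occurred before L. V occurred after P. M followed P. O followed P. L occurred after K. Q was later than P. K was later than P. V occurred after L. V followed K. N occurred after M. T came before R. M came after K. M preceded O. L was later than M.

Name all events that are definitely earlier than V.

K, L, M, P, Q, R, T

Directly stated before V: K, L, P, and R.
M reaches V via M → L → V.
Q reaches V via Q → R → V.
T reaches V via T → R → V.
No chain forces J (or any of the others) ahead of V.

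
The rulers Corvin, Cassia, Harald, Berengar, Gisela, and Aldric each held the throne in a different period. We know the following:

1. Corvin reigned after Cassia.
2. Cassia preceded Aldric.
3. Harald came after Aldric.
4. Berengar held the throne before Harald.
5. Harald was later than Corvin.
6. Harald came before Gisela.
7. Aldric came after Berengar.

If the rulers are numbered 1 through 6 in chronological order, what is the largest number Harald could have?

5

Harald must come before Gisela — 1 ruler forced after them.
Everything else can be placed before Harald in some valid order, so Harald can sit as late as position 6 − 1 = 5.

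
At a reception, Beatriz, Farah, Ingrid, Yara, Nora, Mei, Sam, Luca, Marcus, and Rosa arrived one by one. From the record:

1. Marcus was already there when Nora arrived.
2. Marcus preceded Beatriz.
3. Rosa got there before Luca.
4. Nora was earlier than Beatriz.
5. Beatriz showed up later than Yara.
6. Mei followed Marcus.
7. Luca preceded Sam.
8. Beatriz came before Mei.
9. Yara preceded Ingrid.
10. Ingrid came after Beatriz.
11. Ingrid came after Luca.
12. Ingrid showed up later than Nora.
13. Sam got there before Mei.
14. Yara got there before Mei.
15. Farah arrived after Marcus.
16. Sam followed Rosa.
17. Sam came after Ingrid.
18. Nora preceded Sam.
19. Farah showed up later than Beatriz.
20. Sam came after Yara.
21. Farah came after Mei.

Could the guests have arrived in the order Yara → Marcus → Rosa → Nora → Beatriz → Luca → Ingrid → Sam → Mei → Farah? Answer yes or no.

yes

Check each stated constraint against the proposed order — e.g. Yara is ahead of Mei; Marcus is ahead of Farah. Every pair is in the required order; nothing is violated.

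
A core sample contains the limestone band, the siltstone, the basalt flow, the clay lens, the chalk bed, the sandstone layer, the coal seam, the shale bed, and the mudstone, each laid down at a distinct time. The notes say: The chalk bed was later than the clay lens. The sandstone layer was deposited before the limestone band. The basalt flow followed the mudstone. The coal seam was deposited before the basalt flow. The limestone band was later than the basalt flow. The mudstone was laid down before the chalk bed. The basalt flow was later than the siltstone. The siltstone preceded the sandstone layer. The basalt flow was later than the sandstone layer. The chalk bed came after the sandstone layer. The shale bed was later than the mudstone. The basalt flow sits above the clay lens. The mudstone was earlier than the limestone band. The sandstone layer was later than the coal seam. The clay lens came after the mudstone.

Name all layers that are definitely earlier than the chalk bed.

the clay lens, the coal seam, the mudstone, the sandstone layer, the siltstone

Directly stated before the chalk bed: the clay lens, the mudstone, and the sandstone layer.
The coal seam reaches the chalk bed via the coal seam → the sandstone layer → the chalk bed.
The siltstone reaches the chalk bed via the siltstone → the sandstone layer → the chalk bed.
No chain forces the limestone band (or any of the others) ahead of the chalk bed.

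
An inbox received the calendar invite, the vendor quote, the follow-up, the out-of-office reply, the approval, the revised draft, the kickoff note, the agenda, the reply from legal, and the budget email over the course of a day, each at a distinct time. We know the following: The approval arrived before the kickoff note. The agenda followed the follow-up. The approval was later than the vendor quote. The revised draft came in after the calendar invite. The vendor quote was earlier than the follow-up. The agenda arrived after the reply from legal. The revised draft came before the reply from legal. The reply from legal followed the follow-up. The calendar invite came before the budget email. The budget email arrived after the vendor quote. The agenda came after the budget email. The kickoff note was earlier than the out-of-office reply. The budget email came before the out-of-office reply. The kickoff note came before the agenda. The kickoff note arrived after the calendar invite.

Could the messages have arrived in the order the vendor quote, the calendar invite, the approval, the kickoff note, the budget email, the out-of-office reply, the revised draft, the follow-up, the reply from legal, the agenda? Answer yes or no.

Check each stated constraint against the proposed order — e.g. the kickoff note is ahead of the agenda; the vendor quote is ahead of the follow-up. Every pair is in the required order; nothing is violated.

yes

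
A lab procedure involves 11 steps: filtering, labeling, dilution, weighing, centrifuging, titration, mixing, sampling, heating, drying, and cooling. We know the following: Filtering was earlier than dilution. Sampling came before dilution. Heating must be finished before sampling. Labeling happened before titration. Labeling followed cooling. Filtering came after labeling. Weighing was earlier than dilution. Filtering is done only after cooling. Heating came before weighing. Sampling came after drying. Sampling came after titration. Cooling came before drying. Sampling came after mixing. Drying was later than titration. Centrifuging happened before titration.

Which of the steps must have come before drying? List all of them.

centrifuging, cooling, labeling, titration

Directly stated before drying: cooling and titration.
Centrifuging reaches drying via centrifuging → titration → drying.
Labeling reaches drying via labeling → titration → drying.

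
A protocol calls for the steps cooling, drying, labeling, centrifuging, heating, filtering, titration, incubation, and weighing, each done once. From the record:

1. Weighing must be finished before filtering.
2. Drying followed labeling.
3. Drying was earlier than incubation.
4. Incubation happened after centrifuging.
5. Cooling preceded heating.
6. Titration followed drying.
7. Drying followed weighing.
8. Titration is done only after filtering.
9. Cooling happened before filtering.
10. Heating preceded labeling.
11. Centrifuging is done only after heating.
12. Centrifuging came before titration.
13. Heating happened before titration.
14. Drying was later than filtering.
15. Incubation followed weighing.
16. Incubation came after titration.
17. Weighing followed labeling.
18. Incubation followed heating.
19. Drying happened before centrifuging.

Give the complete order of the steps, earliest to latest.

cooling, heating, labeling, weighing, filtering, drying, centrifuging, titration, incubation

The constraints fix every adjacent pair, so only one ordering works:
cooling → heating → labeling → weighing → filtering → drying → centrifuging → titration → incubation.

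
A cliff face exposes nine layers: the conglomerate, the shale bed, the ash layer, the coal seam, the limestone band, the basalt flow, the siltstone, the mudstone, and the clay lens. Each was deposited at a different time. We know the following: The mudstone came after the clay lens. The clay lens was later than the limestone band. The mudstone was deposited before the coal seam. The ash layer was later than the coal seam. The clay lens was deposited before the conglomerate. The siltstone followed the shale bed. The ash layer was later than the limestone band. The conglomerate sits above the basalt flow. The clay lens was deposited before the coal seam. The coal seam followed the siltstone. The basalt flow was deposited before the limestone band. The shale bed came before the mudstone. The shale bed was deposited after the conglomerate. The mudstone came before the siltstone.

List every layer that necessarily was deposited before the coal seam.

Directly stated before the coal seam: the clay lens, the mudstone, and the siltstone.
The basalt flow reaches the coal seam via the basalt flow → the limestone band → the clay lens → the coal seam.
The conglomerate reaches the coal seam via the conglomerate → the shale bed → the siltstone → the coal seam.
The limestone band reaches the coal seam via the limestone band → the clay lens → the coal seam.
Likewise the shale bed reaches the coal seam by chaining the stated constraints.
No chain forces the ash layer ahead of the coal seam.

the basalt flow, the clay lens, the conglomerate, the limestone band, the mudstone, the shale bed, the siltstone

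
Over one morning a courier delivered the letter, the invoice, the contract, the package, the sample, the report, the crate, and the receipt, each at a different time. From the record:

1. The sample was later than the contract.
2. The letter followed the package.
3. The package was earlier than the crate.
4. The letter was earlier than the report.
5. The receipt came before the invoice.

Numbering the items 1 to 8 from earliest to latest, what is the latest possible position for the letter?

The letter must come before the report — 1 item forced after it.
Everything else can be placed before the letter in some valid order, so the letter can sit as late as position 8 − 1 = 7.

7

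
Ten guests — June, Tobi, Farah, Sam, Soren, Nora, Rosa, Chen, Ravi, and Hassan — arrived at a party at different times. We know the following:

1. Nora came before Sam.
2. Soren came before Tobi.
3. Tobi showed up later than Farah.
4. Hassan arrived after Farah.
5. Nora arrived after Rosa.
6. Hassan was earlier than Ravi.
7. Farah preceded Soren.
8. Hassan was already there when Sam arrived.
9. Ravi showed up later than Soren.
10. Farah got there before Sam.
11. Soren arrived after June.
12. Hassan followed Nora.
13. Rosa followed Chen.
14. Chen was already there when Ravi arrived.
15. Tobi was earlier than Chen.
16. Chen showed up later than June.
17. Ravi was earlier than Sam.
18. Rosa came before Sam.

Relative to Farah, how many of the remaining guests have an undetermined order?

Forced after Farah: Chen, Hassan, Nora, Ravi, Rosa, Sam, Soren, and Tobi.
That leaves June with no forced order relative to Farah — 1.

1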